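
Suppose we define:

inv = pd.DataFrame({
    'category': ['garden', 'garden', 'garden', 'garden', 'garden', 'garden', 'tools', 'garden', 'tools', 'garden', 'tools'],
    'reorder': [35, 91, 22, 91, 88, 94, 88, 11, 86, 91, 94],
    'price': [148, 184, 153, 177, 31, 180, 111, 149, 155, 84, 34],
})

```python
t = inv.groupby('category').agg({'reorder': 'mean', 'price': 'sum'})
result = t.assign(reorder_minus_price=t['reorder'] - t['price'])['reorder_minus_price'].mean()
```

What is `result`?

-625.645833333

group by category: mean(reorder), sum(price):
            reorder  price
category                  
garden    65.375000   1106
tools     89.333333    300
add column reorder_minus_price = t['reorder'] - t['price']:
            reorder  price  reorder_minus_price
category                                       
garden    65.375000   1106         -1040.625000
tools     89.333333    300          -210.666667
Taking the mean of column 'reorder_minus_price' gives -625.645833333.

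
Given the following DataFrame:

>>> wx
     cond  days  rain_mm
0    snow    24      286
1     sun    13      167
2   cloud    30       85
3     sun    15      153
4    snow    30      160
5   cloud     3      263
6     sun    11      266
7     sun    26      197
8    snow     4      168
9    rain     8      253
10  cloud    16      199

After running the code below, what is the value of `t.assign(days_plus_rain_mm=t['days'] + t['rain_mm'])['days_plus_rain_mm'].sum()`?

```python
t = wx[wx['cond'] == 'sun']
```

848

filter rows where cond == 'sun':
  cond  days  rain_mm
1  sun    13      167
3  sun    15      153
6  sun    11      266
7  sun    26      197
add column days_plus_rain_mm = t['days'] + t['rain_mm']:
  cond  days  rain_mm  days_plus_rain_mm
1  sun    13      167                180
3  sun    15      153                168
6  sun    11      266                277
7  sun    26      197                223
Then the sum of column 'days_plus_rain_mm': 848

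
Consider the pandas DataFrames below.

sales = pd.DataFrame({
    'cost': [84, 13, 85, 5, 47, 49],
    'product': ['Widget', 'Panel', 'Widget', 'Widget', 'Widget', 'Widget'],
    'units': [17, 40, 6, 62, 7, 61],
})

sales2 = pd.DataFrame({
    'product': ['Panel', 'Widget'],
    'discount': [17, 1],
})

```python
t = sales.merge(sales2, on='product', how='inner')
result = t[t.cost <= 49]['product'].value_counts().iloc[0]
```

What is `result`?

merge on 'product' (how='inner') → 6 rows:
   cost product  units  discount
0    84  Widget     17         1
1    13   Panel     40        17
2    85  Widget      6         1
3     5  Widget     62         1
4    47  Widget      7         1
5    49  Widget     61         1
filter rows where cost <= 49:
   cost product  units  discount
1    13   Panel     40        17
3     5  Widget     62         1
4    47  Widget      7         1
5    49  Widget     61         1
value_counts of product:
product
Widget    3
Panel     1
Name: count, dtype: int64
So iloc[0] = 3.

3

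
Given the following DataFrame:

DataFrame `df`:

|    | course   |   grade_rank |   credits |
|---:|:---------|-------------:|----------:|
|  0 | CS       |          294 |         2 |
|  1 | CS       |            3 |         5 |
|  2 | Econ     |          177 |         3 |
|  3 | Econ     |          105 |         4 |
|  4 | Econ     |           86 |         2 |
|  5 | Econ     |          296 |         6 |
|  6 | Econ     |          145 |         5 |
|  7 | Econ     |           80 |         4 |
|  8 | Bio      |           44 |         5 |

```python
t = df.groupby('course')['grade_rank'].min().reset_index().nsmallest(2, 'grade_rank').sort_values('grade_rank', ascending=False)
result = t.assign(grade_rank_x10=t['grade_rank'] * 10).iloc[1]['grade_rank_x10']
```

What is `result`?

group by course, min of grade_rank:
course
Bio     44
CS       3
Econ    80
Name: grade_rank, dtype: int64
reset_index():
  course  grade_rank
0    Bio          44
1     CS           3
2   Econ          80
take 2 rows with smallest grade_rank:
  course  grade_rank
1     CS           3
0    Bio          44
sort by grade_rank descending:
  course  grade_rank
0    Bio          44
1     CS           3
add column grade_rank_x10 = t['grade_rank'] * 10:
  course  grade_rank  grade_rank_x10
0    Bio          44             440
1     CS           3              30
The value at position 1, column 'grade_rank_x10' is 30.

30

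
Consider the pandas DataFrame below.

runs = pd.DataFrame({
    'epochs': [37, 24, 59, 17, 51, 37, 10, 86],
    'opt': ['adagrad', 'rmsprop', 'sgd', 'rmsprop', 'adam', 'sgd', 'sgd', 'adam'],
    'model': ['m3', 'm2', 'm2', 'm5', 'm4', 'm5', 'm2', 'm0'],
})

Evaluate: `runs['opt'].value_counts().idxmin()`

adagrad

value_counts of opt:
opt
sgd        3
rmsprop    2
adam       2
adagrad    1
Name: count, dtype: int64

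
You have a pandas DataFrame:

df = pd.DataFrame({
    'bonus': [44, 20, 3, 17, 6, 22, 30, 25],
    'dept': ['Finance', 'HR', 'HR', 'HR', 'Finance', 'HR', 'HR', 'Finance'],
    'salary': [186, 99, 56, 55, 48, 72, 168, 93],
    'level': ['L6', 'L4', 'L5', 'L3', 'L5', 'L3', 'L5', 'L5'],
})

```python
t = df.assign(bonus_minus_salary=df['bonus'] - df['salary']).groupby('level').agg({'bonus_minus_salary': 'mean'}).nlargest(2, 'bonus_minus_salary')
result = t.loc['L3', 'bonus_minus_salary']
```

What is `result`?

add column bonus_minus_salary = df['bonus'] - df['salary']:
   bonus     dept  salary level  bonus_minus_salary
0     44  Finance     186    L6                -142
1     20       HR      99    L4                 -79
2      3       HR      56    L5                 -53
3     17       HR      55    L3                 -38
4      6  Finance      48    L5                 -42
5     22       HR      72    L3                 -50
6     30       HR     168    L5                -138
7     25  Finance      93    L5                 -68
group by level, mean of bonus_minus_salary:
       bonus_minus_salary
level                    
L3                 -44.00
L4                 -79.00
L5                 -75.25
L6                -142.00
take 2 rows with largest bonus_minus_salary:
       bonus_minus_salary
level                    
L3                 -44.00
L5                 -75.25
So loc['L3', 'bonus_minus_salary'] = -44.0.

-44.0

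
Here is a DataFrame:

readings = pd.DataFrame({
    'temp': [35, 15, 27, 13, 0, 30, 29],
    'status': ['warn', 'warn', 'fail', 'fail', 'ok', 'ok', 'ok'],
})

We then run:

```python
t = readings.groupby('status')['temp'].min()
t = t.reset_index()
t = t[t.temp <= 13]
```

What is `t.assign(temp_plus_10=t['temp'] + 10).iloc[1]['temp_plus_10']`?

group by status, min of temp:
status
fail    13
ok       0
warn    15
Name: temp, dtype: int64
reset_index():
  status  temp
0   fail    13
1     ok     0
2   warn    15
filter rows where temp <= 13:
  status  temp
0   fail    13
1     ok     0
add column temp_plus_10 = t['temp'] + 10:
  status  temp  temp_plus_10
0   fail    13            23
1     ok     0            10
The value at position 1, column 'temp_plus_10' is 10.

10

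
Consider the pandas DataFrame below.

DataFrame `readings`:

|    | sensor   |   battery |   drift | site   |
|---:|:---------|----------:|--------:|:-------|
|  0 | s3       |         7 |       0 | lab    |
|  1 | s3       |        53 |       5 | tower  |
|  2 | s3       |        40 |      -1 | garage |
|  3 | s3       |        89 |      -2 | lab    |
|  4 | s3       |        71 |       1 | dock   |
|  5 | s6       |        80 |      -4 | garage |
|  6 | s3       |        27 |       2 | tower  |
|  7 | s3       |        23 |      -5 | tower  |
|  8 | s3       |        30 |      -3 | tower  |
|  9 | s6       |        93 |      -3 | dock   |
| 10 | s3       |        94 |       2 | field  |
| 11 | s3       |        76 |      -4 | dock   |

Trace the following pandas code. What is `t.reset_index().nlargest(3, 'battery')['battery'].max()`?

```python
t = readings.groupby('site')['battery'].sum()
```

group by site, sum of battery:
site
dock      240
field      94
garage    120
lab        96
tower     133
Name: battery, dtype: int64
reset_index():
     site  battery
0    dock      240
1   field       94
2  garage      120
3     lab       96
4   tower      133
take 3 rows with largest battery:
     site  battery
0    dock      240
4   tower      133
2  garage      120
Finally, max of column 'battery' = 240.

240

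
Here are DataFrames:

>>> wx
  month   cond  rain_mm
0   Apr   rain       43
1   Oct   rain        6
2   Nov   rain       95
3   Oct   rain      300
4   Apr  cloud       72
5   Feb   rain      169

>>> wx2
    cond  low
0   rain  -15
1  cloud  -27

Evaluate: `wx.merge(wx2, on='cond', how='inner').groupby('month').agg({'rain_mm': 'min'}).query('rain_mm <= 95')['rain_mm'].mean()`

48.0

merge on 'cond' (how='inner') → 6 rows:
  month   cond  rain_mm  low
0   Apr   rain       43  -15
1   Oct   rain        6  -15
2   Nov   rain       95  -15
3   Oct   rain      300  -15
4   Apr  cloud       72  -27
5   Feb   rain      169  -15
group by month, min of rain_mm:
       rain_mm
month         
Apr         43
Feb        169
Nov         95
Oct          6
filter rows where rain_mm <= 95:
       rain_mm
month         
Apr         43
Nov         95
Oct          6
mean of column 'rain_mm' → 48.0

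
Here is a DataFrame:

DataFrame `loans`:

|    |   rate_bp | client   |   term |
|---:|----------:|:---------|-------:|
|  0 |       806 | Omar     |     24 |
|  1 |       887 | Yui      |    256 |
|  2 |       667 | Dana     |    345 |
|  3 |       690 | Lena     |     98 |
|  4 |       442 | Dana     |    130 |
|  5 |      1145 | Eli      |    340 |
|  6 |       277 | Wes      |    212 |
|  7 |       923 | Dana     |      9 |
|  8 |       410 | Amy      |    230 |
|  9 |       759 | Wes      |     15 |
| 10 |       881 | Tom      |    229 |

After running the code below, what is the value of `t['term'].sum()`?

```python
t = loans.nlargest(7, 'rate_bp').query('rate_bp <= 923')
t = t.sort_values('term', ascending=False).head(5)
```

622

take 7 rows with largest rate_bp:
    rate_bp client  term
5      1145    Eli   340
7       923   Dana     9
1       887    Yui   256
10      881    Tom   229
0       806   Omar    24
9       759    Wes    15
3       690   Lena    98
filter rows where rate_bp <= 923:
    rate_bp client  term
7       923   Dana     9
1       887    Yui   256
10      881    Tom   229
0       806   Omar    24
9       759    Wes    15
3       690   Lena    98
sort by term descending:
    rate_bp client  term
1       887    Yui   256
10      881    Tom   229
3       690   Lena    98
0       806   Omar    24
9       759    Wes    15
7       923   Dana     9
take first 5 rows:
    rate_bp client  term
1       887    Yui   256
10      881    Tom   229
3       690   Lena    98
0       806   Omar    24
9       759    Wes    15
Hence 622.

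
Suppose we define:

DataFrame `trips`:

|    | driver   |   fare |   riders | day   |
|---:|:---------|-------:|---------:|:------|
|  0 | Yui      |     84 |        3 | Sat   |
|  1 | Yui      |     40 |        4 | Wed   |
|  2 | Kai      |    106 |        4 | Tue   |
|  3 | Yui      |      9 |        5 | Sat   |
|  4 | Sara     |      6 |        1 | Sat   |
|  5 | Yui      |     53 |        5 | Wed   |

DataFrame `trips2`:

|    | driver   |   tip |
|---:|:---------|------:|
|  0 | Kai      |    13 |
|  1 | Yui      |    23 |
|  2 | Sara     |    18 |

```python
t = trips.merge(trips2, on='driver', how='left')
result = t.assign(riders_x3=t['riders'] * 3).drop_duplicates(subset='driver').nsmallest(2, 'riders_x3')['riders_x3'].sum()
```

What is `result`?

12

merge on 'driver' (how='left') → 6 rows:
  driver  fare  riders  day  tip
0    Yui    84       3  Sat   23
1    Yui    40       4  Wed   23
2    Kai   106       4  Tue   13
3    Yui     9       5  Sat   23
4   Sara     6       1  Sat   18
5    Yui    53       5  Wed   23
add column riders_x3 = t['riders'] * 3:
  driver  fare  riders  day  tip  riders_x3
0    Yui    84       3  Sat   23          9
1    Yui    40       4  Wed   23         12
2    Kai   106       4  Tue   13         12
3    Yui     9       5  Sat   23         15
4   Sara     6       1  Sat   18          3
5    Yui    53       5  Wed   23         15
drop duplicate driver (keep=first):
  driver  fare  riders  day  tip  riders_x3
0    Yui    84       3  Sat   23          9
2    Kai   106       4  Tue   13         12
4   Sara     6       1  Sat   18          3
take 2 rows with smallest riders_x3:
  driver  fare  riders  day  tip  riders_x3
4   Sara     6       1  Sat   18          3
0    Yui    84       3  Sat   23          9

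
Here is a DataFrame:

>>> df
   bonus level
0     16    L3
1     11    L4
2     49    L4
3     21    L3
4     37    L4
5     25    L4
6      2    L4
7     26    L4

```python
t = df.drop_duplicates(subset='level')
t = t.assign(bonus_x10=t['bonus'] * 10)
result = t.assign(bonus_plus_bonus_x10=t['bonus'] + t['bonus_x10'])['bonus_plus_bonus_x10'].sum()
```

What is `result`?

297

drop duplicate level (keep=first):
   bonus level
0     16    L3
1     11    L4
add column bonus_x10 = t['bonus'] * 10:
   bonus level  bonus_x10
0     16    L3        160
1     11    L4        110
add column bonus_plus_bonus_x10 = t['bonus'] + t['bonus_x10']:
   bonus level  bonus_x10  bonus_plus_bonus_x10
0     16    L3        160                   176
1     11    L4        110                   121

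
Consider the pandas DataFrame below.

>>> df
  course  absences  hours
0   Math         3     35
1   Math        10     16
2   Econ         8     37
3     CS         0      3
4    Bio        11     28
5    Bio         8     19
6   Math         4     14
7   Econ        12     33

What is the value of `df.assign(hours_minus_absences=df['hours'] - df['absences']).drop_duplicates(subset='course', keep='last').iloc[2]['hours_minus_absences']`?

10

add column hours_minus_absences = df['hours'] - df['absences']:
  course  absences  hours  hours_minus_absences
0   Math         3     35                    32
1   Math        10     16                     6
2   Econ         8     37                    29
3     CS         0      3                     3
4    Bio        11     28                    17
5    Bio         8     19                    11
6   Math         4     14                    10
7   Econ        12     33                    21
drop duplicate course (keep=last):
  course  absences  hours  hours_minus_absences
3     CS         0      3                     3
5    Bio         8     19                    11
6   Math         4     14                    10
7   Econ        12     33                    21
So iloc[2]['hours_minus_absences'] = 10.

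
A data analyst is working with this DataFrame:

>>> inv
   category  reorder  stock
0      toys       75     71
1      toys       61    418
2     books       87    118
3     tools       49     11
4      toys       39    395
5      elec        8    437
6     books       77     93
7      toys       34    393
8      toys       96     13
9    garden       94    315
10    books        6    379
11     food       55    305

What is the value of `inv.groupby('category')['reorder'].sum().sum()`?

group by category, sum of reorder:
category
books     170
elec        8
food       55
garden     94
tools      49
toys      305
Name: reorder, dtype: int64
The sum of the resulting series is 681.

681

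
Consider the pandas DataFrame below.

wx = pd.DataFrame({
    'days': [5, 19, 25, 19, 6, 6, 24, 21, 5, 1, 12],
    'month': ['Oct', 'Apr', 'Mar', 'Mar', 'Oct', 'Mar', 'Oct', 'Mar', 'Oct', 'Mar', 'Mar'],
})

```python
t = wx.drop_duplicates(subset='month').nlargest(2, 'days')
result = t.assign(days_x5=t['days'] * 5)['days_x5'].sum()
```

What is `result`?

drop duplicate month (keep=first):
   days month
0     5   Oct
1    19   Apr
2    25   Mar
take 2 rows with largest days:
   days month
2    25   Mar
1    19   Apr
add column days_x5 = t['days'] * 5:
   days month  days_x5
2    25   Mar      125
1    19   Apr       95
So sum() = 220.

220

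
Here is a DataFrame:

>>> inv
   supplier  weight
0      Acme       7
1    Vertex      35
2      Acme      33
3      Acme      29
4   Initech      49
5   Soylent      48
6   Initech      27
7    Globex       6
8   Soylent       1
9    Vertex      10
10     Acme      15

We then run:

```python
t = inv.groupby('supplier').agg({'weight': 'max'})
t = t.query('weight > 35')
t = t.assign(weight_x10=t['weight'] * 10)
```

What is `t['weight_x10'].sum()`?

group by supplier, max of weight:
          weight
supplier        
Acme          33
Globex         6
Initech       49
Soylent       48
Vertex        35
filter rows where weight > 35:
          weight
supplier        
Initech       49
Soylent       48
add column weight_x10 = t['weight'] * 10:
          weight  weight_x10
supplier                    
Initech       49         490
Soylent       48         480
Reading off the sum of column 'weight_x10', we get 970.

970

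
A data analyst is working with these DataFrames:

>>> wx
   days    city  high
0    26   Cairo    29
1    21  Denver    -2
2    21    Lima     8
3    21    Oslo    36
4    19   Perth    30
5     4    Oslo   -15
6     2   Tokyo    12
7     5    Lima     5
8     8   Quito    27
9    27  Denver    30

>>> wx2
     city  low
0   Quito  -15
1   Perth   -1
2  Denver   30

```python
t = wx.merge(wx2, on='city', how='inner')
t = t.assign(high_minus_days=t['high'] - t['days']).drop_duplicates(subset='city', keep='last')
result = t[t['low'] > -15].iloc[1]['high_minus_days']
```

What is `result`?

3

merge on 'city' (how='inner') → 4 rows:
   days    city  high  low
0    21  Denver    -2   30
1    19   Perth    30   -1
2     8   Quito    27  -15
3    27  Denver    30   30
add column high_minus_days = t['high'] - t['days']:
   days    city  high  low  high_minus_days
0    21  Denver    -2   30              -23
1    19   Perth    30   -1               11
2     8   Quito    27  -15               19
3    27  Denver    30   30                3
drop duplicate city (keep=last):
   days    city  high  low  high_minus_days
1    19   Perth    30   -1               11
2     8   Quito    27  -15               19
3    27  Denver    30   30                3
filter rows where low > -15:
   days    city  high  low  high_minus_days
1    19   Perth    30   -1               11
3    27  Denver    30   30                3
value at position 1, column 'high_minus_days' → 3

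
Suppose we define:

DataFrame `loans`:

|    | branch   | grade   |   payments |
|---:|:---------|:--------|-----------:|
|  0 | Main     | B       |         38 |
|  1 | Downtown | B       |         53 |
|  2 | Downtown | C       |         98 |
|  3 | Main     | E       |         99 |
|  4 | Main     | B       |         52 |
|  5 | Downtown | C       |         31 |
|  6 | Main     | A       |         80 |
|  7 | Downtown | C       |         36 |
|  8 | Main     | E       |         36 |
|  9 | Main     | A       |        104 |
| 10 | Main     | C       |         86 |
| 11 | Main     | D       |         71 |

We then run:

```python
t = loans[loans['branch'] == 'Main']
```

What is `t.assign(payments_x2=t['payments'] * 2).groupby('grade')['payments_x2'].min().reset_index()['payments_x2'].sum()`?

filter rows where branch == 'Main':
   branch grade  payments
0    Main     B        38
3    Main     E        99
4    Main     B        52
6    Main     A        80
8    Main     E        36
9    Main     A       104
10   Main     C        86
11   Main     D        71
add column payments_x2 = t['payments'] * 2:
   branch grade  payments  payments_x2
0    Main     B        38           76
3    Main     E        99          198
4    Main     B        52          104
6    Main     A        80          160
8    Main     E        36           72
9    Main     A       104          208
10   Main     C        86          172
11   Main     D        71          142
group by grade, min of payments_x2:
grade
A    160
B     76
C    172
D    142
E     72
Name: payments_x2, dtype: int64
reset_index():
  grade  payments_x2
0     A          160
1     B           76
2     C          172
3     D          142
4     E           72

622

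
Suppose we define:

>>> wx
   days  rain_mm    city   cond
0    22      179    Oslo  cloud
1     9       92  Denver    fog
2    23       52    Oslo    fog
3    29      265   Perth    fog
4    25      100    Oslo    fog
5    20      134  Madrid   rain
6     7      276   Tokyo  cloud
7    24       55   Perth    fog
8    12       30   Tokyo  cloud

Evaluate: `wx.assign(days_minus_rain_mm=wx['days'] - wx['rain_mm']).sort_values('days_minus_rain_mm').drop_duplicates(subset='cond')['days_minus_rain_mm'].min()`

add column days_minus_rain_mm = wx['days'] - wx['rain_mm']:
   days  rain_mm    city   cond  days_minus_rain_mm
0    22      179    Oslo  cloud                -157
1     9       92  Denver    fog                 -83
2    23       52    Oslo    fog                 -29
3    29      265   Perth    fog                -236
4    25      100    Oslo    fog                 -75
5    20      134  Madrid   rain                -114
6     7      276   Tokyo  cloud                -269
7    24       55   Perth    fog                 -31
8    12       30   Tokyo  cloud                 -18
sort by days_minus_rain_mm:
   days  rain_mm    city   cond  days_minus_rain_mm
6     7      276   Tokyo  cloud                -269
3    29      265   Perth    fog                -236
0    22      179    Oslo  cloud                -157
5    20      134  Madrid   rain                -114
1     9       92  Denver    fog                 -83
4    25      100    Oslo    fog                 -75
7    24       55   Perth    fog                 -31
2    23       52    Oslo    fog                 -29
8    12       30   Tokyo  cloud                 -18
drop duplicate cond (keep=first):
   days  rain_mm    city   cond  days_minus_rain_mm
6     7      276   Tokyo  cloud                -269
3    29      265   Perth    fog                -236
5    20      134  Madrid   rain                -114
The min of column 'days_minus_rain_mm' is -269.

-269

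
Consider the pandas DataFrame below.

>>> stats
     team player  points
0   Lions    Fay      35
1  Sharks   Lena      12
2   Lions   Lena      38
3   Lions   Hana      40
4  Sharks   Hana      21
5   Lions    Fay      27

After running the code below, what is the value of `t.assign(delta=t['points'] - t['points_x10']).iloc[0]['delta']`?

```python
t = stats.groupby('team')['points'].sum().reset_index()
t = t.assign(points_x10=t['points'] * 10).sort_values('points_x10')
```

group by team, sum of points:
team
Lions     140
Sharks     33
Name: points, dtype: int64
reset_index():
     team  points
0   Lions     140
1  Sharks      33
add column points_x10 = t['points'] * 10:
     team  points  points_x10
0   Lions     140        1400
1  Sharks      33         330
sort by points_x10:
     team  points  points_x10
1  Sharks      33         330
0   Lions     140        1400
add column delta = t['points'] - t['points_x10']:
     team  points  points_x10  delta
1  Sharks      33         330   -297
0   Lions     140        1400  -1260

-297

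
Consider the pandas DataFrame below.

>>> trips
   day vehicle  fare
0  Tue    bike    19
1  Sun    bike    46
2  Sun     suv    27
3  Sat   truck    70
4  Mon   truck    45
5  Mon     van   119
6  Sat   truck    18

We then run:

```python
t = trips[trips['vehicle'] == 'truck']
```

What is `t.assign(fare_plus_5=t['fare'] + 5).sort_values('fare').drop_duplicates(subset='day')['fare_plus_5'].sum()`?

filter rows where vehicle == 'truck':
   day vehicle  fare
3  Sat   truck    70
4  Mon   truck    45
6  Sat   truck    18
add column fare_plus_5 = t['fare'] + 5:
   day vehicle  fare  fare_plus_5
3  Sat   truck    70           75
4  Mon   truck    45           50
6  Sat   truck    18           23
sort by fare:
   day vehicle  fare  fare_plus_5
6  Sat   truck    18           23
4  Mon   truck    45           50
3  Sat   truck    70           75
drop duplicate day (keep=first):
   day vehicle  fare  fare_plus_5
6  Sat   truck    18           23
4  Mon   truck    45           50

73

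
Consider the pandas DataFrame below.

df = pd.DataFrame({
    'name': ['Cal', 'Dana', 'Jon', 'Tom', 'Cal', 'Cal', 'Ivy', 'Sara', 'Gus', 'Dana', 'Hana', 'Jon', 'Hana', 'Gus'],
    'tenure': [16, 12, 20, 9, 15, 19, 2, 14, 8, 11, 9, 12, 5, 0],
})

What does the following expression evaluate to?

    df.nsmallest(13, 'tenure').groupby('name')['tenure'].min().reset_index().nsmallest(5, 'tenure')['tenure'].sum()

take 13 rows with smallest tenure:
    name  tenure
13   Gus       0
6    Ivy       2
12  Hana       5
8    Gus       8
3    Tom       9
10  Hana       9
9   Dana      11
1   Dana      12
11   Jon      12
7   Sara      14
4    Cal      15
0    Cal      16
5    Cal      19
group by name, min of tenure:
name
Cal     15
Dana    11
Gus      0
Hana     5
Ivy      2
Jon     12
Sara    14
Tom      9
Name: tenure, dtype: int64
reset_index():
   name  tenure
0   Cal      15
1  Dana      11
2   Gus       0
3  Hana       5
4   Ivy       2
5   Jon      12
6  Sara      14
7   Tom       9
take 5 rows with smallest tenure:
   name  tenure
2   Gus       0
4   Ivy       2
3  Hana       5
7   Tom       9
1  Dana      11
So sum() = 27.

27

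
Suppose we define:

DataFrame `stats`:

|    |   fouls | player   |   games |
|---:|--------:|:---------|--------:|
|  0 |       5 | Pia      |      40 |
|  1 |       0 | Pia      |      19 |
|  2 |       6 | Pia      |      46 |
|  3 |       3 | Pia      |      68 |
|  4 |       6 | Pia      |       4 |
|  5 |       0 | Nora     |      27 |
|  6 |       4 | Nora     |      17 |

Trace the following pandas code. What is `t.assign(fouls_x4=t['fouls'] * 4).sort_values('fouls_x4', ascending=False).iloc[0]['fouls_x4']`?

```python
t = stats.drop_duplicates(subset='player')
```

20

drop duplicate player (keep=first):
   fouls player  games
0      5    Pia     40
5      0   Nora     27
add column fouls_x4 = t['fouls'] * 4:
   fouls player  games  fouls_x4
0      5    Pia     40        20
5      0   Nora     27         0
sort by fouls_x4 descending:
   fouls player  games  fouls_x4
0      5    Pia     40        20
5      0   Nora     27         0
Hence 20.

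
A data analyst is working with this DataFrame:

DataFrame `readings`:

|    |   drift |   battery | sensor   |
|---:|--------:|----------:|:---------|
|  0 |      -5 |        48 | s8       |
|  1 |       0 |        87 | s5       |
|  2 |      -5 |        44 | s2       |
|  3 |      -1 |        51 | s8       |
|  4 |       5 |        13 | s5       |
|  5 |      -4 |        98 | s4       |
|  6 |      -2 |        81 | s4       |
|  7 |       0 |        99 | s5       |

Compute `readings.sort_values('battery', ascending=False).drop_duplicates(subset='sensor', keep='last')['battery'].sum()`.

186

sort by battery descending:
   drift  battery sensor
7      0       99     s5
5     -4       98     s4
1      0       87     s5
6     -2       81     s4
3     -1       51     s8
0     -5       48     s8
2     -5       44     s2
4      5       13     s5
drop duplicate sensor (keep=last):
   drift  battery sensor
6     -2       81     s4
0     -5       48     s8
2     -5       44     s2
4      5       13     s5
Hence 186.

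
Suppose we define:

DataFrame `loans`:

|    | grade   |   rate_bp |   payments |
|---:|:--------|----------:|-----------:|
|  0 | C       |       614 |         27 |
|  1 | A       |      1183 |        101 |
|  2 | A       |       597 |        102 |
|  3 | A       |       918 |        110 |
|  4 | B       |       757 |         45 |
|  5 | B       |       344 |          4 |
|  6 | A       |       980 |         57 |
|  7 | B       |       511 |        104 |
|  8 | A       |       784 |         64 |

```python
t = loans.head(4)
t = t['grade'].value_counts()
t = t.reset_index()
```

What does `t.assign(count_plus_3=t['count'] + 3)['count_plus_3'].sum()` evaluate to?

take first 4 rows:
  grade  rate_bp  payments
0     C      614        27
1     A     1183       101
2     A      597       102
3     A      918       110
value_counts of grade:
grade
A    3
C    1
Name: count, dtype: int64
reset_index():
  grade  count
0     A      3
1     C      1
add column count_plus_3 = t['count'] + 3:
  grade  count  count_plus_3
0     A      3             6
1     C      1             4

10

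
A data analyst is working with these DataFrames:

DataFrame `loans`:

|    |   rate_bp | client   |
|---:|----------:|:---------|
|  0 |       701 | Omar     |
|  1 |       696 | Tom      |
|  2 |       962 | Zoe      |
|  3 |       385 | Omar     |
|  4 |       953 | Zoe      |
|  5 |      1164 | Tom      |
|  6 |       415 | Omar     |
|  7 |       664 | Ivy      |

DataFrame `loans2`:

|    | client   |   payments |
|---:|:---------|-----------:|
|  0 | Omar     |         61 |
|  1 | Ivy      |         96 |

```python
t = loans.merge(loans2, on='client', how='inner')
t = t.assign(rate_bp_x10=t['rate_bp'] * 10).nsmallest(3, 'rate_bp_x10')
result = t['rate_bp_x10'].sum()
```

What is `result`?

merge on 'client' (how='inner') → 4 rows:
   rate_bp client  payments
0      701   Omar        61
1      385   Omar        61
2      415   Omar        61
3      664    Ivy        96
add column rate_bp_x10 = t['rate_bp'] * 10:
   rate_bp client  payments  rate_bp_x10
0      701   Omar        61         7010
1      385   Omar        61         3850
2      415   Omar        61         4150
3      664    Ivy        96         6640
take 3 rows with smallest rate_bp_x10:
   rate_bp client  payments  rate_bp_x10
1      385   Omar        61         3850
2      415   Omar        61         4150
3      664    Ivy        96         6640

14640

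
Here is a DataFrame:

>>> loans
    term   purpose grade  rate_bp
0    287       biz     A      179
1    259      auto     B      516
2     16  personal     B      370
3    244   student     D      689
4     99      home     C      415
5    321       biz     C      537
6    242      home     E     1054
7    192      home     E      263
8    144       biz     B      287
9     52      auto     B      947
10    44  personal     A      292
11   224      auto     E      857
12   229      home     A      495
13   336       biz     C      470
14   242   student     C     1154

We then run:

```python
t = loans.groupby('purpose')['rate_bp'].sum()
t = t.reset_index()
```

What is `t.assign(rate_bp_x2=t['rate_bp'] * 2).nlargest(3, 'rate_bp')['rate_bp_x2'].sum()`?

group by purpose, sum of rate_bp:
purpose
auto        2320
biz         1473
home        2227
personal     662
student     1843
Name: rate_bp, dtype: int64
reset_index():
    purpose  rate_bp
0      auto     2320
1       biz     1473
2      home     2227
3  personal      662
4   student     1843
add column rate_bp_x2 = t['rate_bp'] * 2:
    purpose  rate_bp  rate_bp_x2
0      auto     2320        4640
1       biz     1473        2946
2      home     2227        4454
3  personal      662        1324
4   student     1843        3686
take 3 rows with largest rate_bp:
   purpose  rate_bp  rate_bp_x2
0     auto     2320        4640
2     home     2227        4454
4  student     1843        3686
Reading off the sum of column 'rate_bp_x2', we get 12780.

12780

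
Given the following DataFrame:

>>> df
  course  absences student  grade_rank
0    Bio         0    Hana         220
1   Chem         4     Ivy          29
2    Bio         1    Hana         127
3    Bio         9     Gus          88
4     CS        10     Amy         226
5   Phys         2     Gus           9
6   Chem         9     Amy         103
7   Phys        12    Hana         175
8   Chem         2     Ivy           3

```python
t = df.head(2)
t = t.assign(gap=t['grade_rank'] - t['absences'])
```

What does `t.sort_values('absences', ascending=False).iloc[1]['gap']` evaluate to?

take first 2 rows:
  course  absences student  grade_rank
0    Bio         0    Hana         220
1   Chem         4     Ivy          29
add column gap = t['grade_rank'] - t['absences']:
  course  absences student  grade_rank  gap
0    Bio         0    Hana         220  220
1   Chem         4     Ivy          29   25
sort by absences descending:
  course  absences student  grade_rank  gap
1   Chem         4     Ivy          29   25
0    Bio         0    Hana         220  220

220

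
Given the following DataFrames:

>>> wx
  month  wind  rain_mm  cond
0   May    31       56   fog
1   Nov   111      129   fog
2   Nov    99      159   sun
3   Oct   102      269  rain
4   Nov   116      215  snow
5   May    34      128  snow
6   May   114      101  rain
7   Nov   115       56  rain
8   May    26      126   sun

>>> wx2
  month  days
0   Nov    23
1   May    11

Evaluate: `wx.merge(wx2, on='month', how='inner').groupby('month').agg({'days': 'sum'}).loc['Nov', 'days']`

92

merge on 'month' (how='inner') → 8 rows:
  month  wind  rain_mm  cond  days
0   May    31       56   fog    11
1   Nov   111      129   fog    23
2   Nov    99      159   sun    23
3   Nov   116      215  snow    23
4   May    34      128  snow    11
5   May   114      101  rain    11
6   Nov   115       56  rain    23
7   May    26      126   sun    11
group by month, sum of days:
       days
month      
May      44
Nov      92
Finally, value at row 'Nov', column 'days' = 92.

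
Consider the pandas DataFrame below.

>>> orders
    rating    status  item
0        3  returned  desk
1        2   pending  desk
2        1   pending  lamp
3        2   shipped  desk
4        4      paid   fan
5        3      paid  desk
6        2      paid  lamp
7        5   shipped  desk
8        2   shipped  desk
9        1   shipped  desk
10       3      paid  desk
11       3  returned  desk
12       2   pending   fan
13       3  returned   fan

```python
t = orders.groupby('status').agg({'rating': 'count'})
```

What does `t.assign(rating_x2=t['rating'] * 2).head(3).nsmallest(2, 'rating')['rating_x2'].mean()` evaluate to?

6.0

group by status, count of rating:
          rating
status          
paid           4
pending        3
returned       3
shipped        4
add column rating_x2 = t['rating'] * 2:
          rating  rating_x2
status                     
paid           4          8
pending        3          6
returned       3          6
shipped        4          8
take first 3 rows:
          rating  rating_x2
status                     
paid           4          8
pending        3          6
returned       3          6
take 2 rows with smallest rating:
          rating  rating_x2
status                     
pending        3          6
returned       3          6
mean of column 'rating_x2' → 6.0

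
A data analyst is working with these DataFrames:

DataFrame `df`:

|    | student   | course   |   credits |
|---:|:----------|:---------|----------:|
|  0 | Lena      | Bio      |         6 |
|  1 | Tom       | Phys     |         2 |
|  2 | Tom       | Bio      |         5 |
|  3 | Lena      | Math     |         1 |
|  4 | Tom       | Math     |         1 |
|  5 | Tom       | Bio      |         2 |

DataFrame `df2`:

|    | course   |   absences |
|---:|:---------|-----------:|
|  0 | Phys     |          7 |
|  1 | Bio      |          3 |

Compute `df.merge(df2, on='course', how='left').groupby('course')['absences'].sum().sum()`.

16.0

merge on 'course' (how='left') → 6 rows:
  student course  credits  absences
0    Lena    Bio        6       3.0
1     Tom   Phys        2       7.0
2     Tom    Bio        5       3.0
3    Lena   Math        1       NaN
4     Tom   Math        1       NaN
5     Tom    Bio        2       3.0
group by course, sum of absences:
course
Bio     9.0
Math    0.0
Phys    7.0
Name: absences, dtype: float64
So sum() = 16.0.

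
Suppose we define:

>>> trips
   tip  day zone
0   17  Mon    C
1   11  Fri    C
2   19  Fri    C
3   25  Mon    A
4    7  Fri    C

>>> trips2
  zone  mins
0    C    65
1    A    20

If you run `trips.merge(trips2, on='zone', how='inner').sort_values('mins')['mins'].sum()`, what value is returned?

merge on 'zone' (how='inner') → 5 rows:
   tip  day zone  mins
0   17  Mon    C    65
1   11  Fri    C    65
2   19  Fri    C    65
3   25  Mon    A    20
4    7  Fri    C    65
sort by mins:
   tip  day zone  mins
3   25  Mon    A    20
0   17  Mon    C    65
1   11  Fri    C    65
2   19  Fri    C    65
4    7  Fri    C    65
sum of column 'mins' → 280

280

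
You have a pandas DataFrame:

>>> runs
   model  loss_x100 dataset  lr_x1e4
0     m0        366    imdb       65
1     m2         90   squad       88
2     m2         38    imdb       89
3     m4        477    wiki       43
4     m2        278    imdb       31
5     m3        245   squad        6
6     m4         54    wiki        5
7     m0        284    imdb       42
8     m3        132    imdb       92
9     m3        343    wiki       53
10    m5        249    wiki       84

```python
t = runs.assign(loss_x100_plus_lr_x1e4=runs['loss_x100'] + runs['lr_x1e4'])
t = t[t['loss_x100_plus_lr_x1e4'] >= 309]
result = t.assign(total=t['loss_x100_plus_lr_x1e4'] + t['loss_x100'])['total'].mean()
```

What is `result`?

718.666666667

add column loss_x100_plus_lr_x1e4 = runs['loss_x100'] + runs['lr_x1e4']:
   model  loss_x100 dataset  lr_x1e4  loss_x100_plus_lr_x1e4
0     m0        366    imdb       65                     431
1     m2         90   squad       88                     178
2     m2         38    imdb       89                     127
3     m4        477    wiki       43                     520
4     m2        278    imdb       31                     309
5     m3        245   squad        6                     251
6     m4         54    wiki        5                      59
7     m0        284    imdb       42                     326
8     m3        132    imdb       92                     224
9     m3        343    wiki       53                     396
10    m5        249    wiki       84                     333
filter rows where loss_x100_plus_lr_x1e4 >= 309:
   model  loss_x100 dataset  lr_x1e4  loss_x100_plus_lr_x1e4
0     m0        366    imdb       65                     431
3     m4        477    wiki       43                     520
4     m2        278    imdb       31                     309
7     m0        284    imdb       42                     326
9     m3        343    wiki       53                     396
10    m5        249    wiki       84                     333
add column total = t['loss_x100_plus_lr_x1e4'] + t['loss_x100']:
   model  loss_x100 dataset  lr_x1e4  loss_x100_plus_lr_x1e4  total
0     m0        366    imdb       65                     431    797
3     m4        477    wiki       43                     520    997
4     m2        278    imdb       31                     309    587
7     m0        284    imdb       42                     326    610
9     m3        343    wiki       53                     396    739
10    m5        249    wiki       84                     333    582
The mean of column 'total' is 718.666666667.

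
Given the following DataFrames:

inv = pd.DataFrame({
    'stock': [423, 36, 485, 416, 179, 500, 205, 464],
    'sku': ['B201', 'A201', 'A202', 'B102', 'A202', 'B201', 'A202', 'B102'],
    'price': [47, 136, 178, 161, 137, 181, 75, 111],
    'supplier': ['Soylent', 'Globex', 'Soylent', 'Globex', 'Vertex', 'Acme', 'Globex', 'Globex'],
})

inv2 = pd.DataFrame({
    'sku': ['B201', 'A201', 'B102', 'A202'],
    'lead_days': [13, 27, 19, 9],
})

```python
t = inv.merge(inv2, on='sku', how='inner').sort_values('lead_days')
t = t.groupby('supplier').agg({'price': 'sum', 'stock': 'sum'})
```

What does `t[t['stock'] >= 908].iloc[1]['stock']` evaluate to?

908

merge on 'sku' (how='inner') → 8 rows:
   stock   sku  price supplier  lead_days
0    423  B201     47  Soylent         13
1     36  A201    136   Globex         27
2    485  A202    178  Soylent          9
3    416  B102    161   Globex         19
4    179  A202    137   Vertex          9
5    500  B201    181     Acme         13
6    205  A202     75   Globex          9
7    464  B102    111   Globex         19
sort by lead_days:
   stock   sku  price supplier  lead_days
2    485  A202    178  Soylent          9
4    179  A202    137   Vertex          9
6    205  A202     75   Globex          9
0    423  B201     47  Soylent         13
5    500  B201    181     Acme         13
3    416  B102    161   Globex         19
7    464  B102    111   Globex         19
1     36  A201    136   Globex         27
group by supplier: sum(price), sum(stock):
          price  stock
supplier              
Acme        181    500
Globex      483   1121
Soylent     225    908
Vertex      137    179
filter rows where stock >= 908:
          price  stock
supplier              
Globex      483   1121
Soylent     225    908
So iloc[1]['stock'] = 908.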